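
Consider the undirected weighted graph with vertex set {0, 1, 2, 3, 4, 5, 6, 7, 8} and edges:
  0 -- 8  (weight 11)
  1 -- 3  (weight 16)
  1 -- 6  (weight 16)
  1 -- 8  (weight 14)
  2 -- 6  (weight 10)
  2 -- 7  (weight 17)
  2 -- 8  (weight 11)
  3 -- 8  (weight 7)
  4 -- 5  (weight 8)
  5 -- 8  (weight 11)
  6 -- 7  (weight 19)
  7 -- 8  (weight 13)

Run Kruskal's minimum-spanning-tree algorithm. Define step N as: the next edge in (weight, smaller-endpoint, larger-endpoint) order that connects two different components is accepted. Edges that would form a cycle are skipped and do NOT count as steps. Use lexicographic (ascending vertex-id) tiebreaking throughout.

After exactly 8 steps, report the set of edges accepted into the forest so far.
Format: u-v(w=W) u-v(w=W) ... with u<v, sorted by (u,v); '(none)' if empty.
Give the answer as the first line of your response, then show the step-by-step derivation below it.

0-8(w=11) 1-8(w=14) 2-6(w=10) 2-8(w=11) 3-8(w=7) 4-5(w=8) 5-8(w=11) 7-8(w=13)

step 1: add edge 3-8 (w=7); MST = {3-8(w=7)}
step 2: add edge 4-5 (w=8); MST = {3-8(w=7) 4-5(w=8)}
step 3: add edge 2-6 (w=10); MST = {2-6(w=10) 3-8(w=7) 4-5(w=8)}
step 4: add edge 0-8 (w=11); MST = {0-8(w=11) 2-6(w=10) 3-8(w=7) 4-5(w=8)}
step 5: add edge 2-8 (w=11); MST = {0-8(w=11) 2-6(w=10) 2-8(w=11) 3-8(w=7) 4-5(w=8)}
step 6: add edge 5-8 (w=11); MST = {0-8(w=11) 2-6(w=10) 2-8(w=11) 3-8(w=7) 4-5(w=8) 5-8(w=11)}
step 7: add edge 7-8 (w=13); MST = {0-8(w=11) 2-6(w=10) 2-8(w=11) 3-8(w=7) 4-5(w=8) 5-8(w=11) 7-8(w=13)}
step 8: add edge 1-8 (w=14); MST = {0-8(w=11) 1-8(w=14) 2-6(w=10) 2-8(w=11) 3-8(w=7) 4-5(w=8) 5-8(w=11) 7-8(w=13)}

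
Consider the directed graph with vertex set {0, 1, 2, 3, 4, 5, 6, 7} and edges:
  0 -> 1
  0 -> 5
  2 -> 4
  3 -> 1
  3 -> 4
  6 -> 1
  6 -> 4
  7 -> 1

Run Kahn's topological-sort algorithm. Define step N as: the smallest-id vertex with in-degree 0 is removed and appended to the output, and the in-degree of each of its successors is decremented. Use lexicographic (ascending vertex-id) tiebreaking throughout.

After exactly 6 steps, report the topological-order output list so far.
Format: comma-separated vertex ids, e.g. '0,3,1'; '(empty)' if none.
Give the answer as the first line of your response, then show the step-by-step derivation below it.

0,2,3,5,6,4

step 1: output 0; order=[0]; indeg=(0,3,0,0,3,0,0,0)
step 2: output 2; order=[0,2]; indeg=(0,3,0,0,2,0,0,0)
step 3: output 3; order=[0,2,3]; indeg=(0,2,0,0,1,0,0,0)
step 4: output 5; order=[0,2,3,5]; indeg=(0,2,0,0,1,0,0,0)
step 5: output 6; order=[0,2,3,5,6]; indeg=(0,1,0,0,0,0,0,0)
step 6: output 4; order=[0,2,3,5,6,4]; indeg=(0,1,0,0,0,0,0,0)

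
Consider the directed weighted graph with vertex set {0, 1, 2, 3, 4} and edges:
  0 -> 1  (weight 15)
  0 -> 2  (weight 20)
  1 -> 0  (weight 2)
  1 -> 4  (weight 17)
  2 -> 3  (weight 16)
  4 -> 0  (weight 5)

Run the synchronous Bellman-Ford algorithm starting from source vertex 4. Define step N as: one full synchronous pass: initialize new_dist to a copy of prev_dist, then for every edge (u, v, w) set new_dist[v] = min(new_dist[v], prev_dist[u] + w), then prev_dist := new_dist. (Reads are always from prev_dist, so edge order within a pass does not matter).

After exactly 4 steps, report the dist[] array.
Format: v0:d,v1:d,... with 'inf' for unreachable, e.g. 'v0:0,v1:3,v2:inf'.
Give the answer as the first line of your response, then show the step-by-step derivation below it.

v0:5,v1:20,v2:25,v3:41,v4:0

step 1: dist = v0:5,v1:inf,v2:inf,v3:inf,v4:0
step 2: dist = v0:5,v1:20,v2:25,v3:inf,v4:0
step 3: dist = v0:5,v1:20,v2:25,v3:41,v4:0
step 4: dist = v0:5,v1:20,v2:25,v3:41,v4:0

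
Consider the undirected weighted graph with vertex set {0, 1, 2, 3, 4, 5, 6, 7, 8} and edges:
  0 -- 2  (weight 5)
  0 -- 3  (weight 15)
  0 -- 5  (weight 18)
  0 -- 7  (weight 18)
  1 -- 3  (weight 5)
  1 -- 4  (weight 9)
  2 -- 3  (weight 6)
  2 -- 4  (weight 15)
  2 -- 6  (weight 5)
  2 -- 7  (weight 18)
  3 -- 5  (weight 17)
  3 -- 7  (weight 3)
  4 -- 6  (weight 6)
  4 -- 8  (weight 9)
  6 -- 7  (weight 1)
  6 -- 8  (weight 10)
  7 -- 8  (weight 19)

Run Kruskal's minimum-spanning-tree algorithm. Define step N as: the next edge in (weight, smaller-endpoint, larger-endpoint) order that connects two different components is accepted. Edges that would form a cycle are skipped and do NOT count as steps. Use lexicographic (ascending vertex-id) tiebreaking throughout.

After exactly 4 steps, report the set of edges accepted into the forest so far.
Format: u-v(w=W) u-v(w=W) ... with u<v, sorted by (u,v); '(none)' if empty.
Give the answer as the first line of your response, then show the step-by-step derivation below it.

0-2(w=5) 1-3(w=5) 3-7(w=3) 6-7(w=1)

step 1: add edge 6-7 (w=1); MST = {6-7(w=1)}
step 2: add edge 3-7 (w=3); MST = {3-7(w=3) 6-7(w=1)}
step 3: add edge 0-2 (w=5); MST = {0-2(w=5) 3-7(w=3) 6-7(w=1)}
step 4: add edge 1-3 (w=5); MST = {0-2(w=5) 1-3(w=5) 3-7(w=3) 6-7(w=1)}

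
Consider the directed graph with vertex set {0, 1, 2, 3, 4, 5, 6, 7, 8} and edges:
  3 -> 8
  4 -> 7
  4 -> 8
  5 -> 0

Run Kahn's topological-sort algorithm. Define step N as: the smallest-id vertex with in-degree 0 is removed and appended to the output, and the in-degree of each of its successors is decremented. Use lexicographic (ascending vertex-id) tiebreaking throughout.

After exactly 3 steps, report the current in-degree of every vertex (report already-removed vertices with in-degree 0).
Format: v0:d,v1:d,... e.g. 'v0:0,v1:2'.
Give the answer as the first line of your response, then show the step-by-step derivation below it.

v0:1,v1:0,v2:0,v3:0,v4:0,v5:0,v6:0,v7:1,v8:1

step 1: output 1; order=[1]; indeg=(1,0,0,0,0,0,0,1,2)
step 2: output 2; order=[1,2]; indeg=(1,0,0,0,0,0,0,1,2)
step 3: output 3; order=[1,2,3]; indeg=(1,0,0,0,0,0,0,1,1)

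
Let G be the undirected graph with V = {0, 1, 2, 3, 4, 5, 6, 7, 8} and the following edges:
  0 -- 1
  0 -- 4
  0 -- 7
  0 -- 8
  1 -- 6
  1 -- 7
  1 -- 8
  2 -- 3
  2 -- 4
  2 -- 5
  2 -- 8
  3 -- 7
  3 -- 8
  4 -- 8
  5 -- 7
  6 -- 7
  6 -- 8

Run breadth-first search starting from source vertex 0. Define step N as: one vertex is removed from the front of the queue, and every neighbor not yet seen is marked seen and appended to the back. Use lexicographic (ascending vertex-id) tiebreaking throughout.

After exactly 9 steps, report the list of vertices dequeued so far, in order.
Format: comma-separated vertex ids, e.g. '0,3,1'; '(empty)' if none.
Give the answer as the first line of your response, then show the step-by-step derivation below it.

0,1,4,7,8,6,2,3,5

step 1: dequeue 0; queue=[1,4,7,8]; order=0
step 2: dequeue 1; queue=[4,7,8,6]; order=0,1
step 3: dequeue 4; queue=[7,8,6,2]; order=0,1,4
step 4: dequeue 7; queue=[8,6,2,3,5]; order=0,1,4,7
step 5: dequeue 8; queue=[6,2,3,5]; order=0,1,4,7,8
step 6: dequeue 6; queue=[2,3,5]; order=0,1,4,7,8,6
step 7: dequeue 2; queue=[3,5]; order=0,1,4,7,8,6,2
step 8: dequeue 3; queue=[5]; order=0,1,4,7,8,6,2,3
step 9: dequeue 5; queue=[(empty)]; order=0,1,4,7,8,6,2,3,5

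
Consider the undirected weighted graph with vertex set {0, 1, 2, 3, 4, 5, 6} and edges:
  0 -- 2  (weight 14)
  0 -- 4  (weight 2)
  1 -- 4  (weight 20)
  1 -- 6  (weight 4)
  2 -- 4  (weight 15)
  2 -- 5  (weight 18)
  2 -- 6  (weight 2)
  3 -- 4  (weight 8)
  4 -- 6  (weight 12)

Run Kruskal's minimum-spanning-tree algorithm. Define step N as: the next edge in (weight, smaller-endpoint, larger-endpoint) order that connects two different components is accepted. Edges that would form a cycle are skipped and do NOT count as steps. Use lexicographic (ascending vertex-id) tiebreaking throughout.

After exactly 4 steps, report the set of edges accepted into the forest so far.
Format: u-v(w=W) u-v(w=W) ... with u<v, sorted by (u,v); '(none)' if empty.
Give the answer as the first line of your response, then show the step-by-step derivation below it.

0-4(w=2) 1-6(w=4) 2-6(w=2) 3-4(w=8)

step 1: add edge 0-4 (w=2); MST = {0-4(w=2)}
step 2: add edge 2-6 (w=2); MST = {0-4(w=2) 2-6(w=2)}
step 3: add edge 1-6 (w=4); MST = {0-4(w=2) 1-6(w=4) 2-6(w=2)}
step 4: add edge 3-4 (w=8); MST = {0-4(w=2) 1-6(w=4) 2-6(w=2) 3-4(w=8)}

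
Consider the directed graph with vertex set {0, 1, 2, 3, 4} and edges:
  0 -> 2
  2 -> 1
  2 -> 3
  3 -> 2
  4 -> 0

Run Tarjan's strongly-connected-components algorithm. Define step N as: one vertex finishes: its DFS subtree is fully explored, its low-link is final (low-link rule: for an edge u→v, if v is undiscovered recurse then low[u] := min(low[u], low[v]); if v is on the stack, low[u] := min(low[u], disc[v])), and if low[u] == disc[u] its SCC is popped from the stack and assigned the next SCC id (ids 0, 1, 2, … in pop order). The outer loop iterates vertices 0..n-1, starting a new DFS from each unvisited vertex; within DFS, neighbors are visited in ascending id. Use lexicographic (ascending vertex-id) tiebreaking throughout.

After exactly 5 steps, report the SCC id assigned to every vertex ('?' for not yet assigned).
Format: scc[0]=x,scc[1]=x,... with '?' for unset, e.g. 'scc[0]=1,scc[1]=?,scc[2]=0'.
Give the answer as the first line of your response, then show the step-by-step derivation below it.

scc[0]=2,scc[1]=0,scc[2]=1,scc[3]=1,scc[4]=3

step 1: low=(low[0]=0,low[1]=2,low[2]=1,low[3]=?,low[4]=?); scc=(scc[0]=?,scc[1]=0,scc[2]=?,scc[3]=?,scc[4]=?)
step 2: low=(low[0]=0,low[1]=2,low[2]=1,low[3]=1,low[4]=?); scc=(scc[0]=?,scc[1]=0,scc[2]=?,scc[3]=?,scc[4]=?)
step 3: low=(low[0]=0,low[1]=2,low[2]=1,low[3]=1,low[4]=?); scc=(scc[0]=?,scc[1]=0,scc[2]=1,scc[3]=1,scc[4]=?)
step 4: low=(low[0]=0,low[1]=2,low[2]=1,low[3]=1,low[4]=?); scc=(scc[0]=2,scc[1]=0,scc[2]=1,scc[3]=1,scc[4]=?)
step 5: low=(low[0]=0,low[1]=2,low[2]=1,low[3]=1,low[4]=4); scc=(scc[0]=2,scc[1]=0,scc[2]=1,scc[3]=1,scc[4]=3)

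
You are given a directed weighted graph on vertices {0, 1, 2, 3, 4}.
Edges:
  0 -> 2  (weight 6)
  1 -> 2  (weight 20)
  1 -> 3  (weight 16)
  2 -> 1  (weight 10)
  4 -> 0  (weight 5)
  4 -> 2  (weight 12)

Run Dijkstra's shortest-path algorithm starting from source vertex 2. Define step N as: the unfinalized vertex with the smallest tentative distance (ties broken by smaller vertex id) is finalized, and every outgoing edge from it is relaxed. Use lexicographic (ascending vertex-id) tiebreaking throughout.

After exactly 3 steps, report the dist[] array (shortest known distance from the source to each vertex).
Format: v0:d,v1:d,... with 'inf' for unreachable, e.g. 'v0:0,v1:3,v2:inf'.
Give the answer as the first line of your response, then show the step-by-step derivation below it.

v0:inf,v1:10,v2:0,v3:26,v4:inf

step 1: dist = v0:inf,v1:10,v2:0,v3:inf,v4:inf
step 2: dist = v0:inf,v1:10,v2:0,v3:26,v4:inf
step 3: dist = v0:inf,v1:10,v2:0,v3:26,v4:inf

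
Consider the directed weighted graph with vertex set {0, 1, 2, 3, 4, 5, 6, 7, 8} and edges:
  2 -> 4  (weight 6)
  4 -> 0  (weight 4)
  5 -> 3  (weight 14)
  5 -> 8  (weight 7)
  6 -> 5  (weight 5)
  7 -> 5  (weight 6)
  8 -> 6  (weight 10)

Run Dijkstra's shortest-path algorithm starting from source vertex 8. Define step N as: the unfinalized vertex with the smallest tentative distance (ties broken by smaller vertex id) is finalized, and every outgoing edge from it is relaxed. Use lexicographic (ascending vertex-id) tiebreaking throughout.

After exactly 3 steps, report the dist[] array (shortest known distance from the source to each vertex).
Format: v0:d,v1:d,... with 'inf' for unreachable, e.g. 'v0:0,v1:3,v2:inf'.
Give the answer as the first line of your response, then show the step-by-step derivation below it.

v0:inf,v1:inf,v2:inf,v3:29,v4:inf,v5:15,v6:10,v7:inf,v8:0

step 1: dist = v0:inf,v1:inf,v2:inf,v3:inf,v4:inf,v5:inf,v6:10,v7:inf,v8:0
step 2: dist = v0:inf,v1:inf,v2:inf,v3:inf,v4:inf,v5:15,v6:10,v7:inf,v8:0
step 3: dist = v0:inf,v1:inf,v2:inf,v3:29,v4:inf,v5:15,v6:10,v7:inf,v8:0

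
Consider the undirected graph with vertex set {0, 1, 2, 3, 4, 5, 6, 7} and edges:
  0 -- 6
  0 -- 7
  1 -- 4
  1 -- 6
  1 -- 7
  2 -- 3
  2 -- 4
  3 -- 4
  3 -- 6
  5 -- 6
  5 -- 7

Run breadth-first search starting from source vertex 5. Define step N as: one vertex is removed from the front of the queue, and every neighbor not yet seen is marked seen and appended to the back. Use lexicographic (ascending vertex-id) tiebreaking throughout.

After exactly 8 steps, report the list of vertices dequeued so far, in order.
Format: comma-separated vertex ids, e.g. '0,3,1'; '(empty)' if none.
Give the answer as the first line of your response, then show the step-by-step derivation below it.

5,6,7,0,1,3,4,2

step 1: dequeue 5; queue=[6,7]; order=5
step 2: dequeue 6; queue=[7,0,1,3]; order=5,6
step 3: dequeue 7; queue=[0,1,3]; order=5,6,7
step 4: dequeue 0; queue=[1,3]; order=5,6,7,0
step 5: dequeue 1; queue=[3,4]; order=5,6,7,0,1
step 6: dequeue 3; queue=[4,2]; order=5,6,7,0,1,3
step 7: dequeue 4; queue=[2]; order=5,6,7,0,1,3,4
step 8: dequeue 2; queue=[(empty)]; order=5,6,7,0,1,3,4,2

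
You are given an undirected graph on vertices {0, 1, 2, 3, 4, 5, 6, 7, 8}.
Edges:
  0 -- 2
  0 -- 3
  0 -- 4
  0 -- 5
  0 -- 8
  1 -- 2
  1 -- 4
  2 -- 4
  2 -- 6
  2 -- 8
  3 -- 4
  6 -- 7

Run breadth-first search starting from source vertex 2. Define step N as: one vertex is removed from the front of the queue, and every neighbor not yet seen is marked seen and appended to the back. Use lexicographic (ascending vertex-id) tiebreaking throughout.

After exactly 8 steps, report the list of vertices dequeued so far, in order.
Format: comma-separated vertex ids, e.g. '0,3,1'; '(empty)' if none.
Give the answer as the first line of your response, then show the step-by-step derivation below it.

2,0,1,4,6,8,3,5

step 1: dequeue 2; queue=[0,1,4,6,8]; order=2
step 2: dequeue 0; queue=[1,4,6,8,3,5]; order=2,0
step 3: dequeue 1; queue=[4,6,8,3,5]; order=2,0,1
step 4: dequeue 4; queue=[6,8,3,5]; order=2,0,1,4
step 5: dequeue 6; queue=[8,3,5,7]; order=2,0,1,4,6
step 6: dequeue 8; queue=[3,5,7]; order=2,0,1,4,6,8
step 7: dequeue 3; queue=[5,7]; order=2,0,1,4,6,8,3
step 8: dequeue 5; queue=[7]; order=2,0,1,4,6,8,3,5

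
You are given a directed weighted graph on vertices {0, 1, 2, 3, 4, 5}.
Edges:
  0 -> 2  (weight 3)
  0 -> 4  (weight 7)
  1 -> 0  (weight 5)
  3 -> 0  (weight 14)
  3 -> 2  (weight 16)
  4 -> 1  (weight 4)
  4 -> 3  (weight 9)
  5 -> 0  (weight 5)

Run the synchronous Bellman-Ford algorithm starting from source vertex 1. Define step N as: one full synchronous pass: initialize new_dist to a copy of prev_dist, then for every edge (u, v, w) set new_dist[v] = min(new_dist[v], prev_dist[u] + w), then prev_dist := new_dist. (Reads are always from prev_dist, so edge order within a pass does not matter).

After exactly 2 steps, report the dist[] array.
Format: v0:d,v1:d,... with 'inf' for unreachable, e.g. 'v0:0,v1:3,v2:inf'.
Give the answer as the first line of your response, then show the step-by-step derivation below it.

v0:5,v1:0,v2:8,v3:inf,v4:12,v5:inf

step 1: dist = v0:5,v1:0,v2:inf,v3:inf,v4:inf,v5:inf
step 2: dist = v0:5,v1:0,v2:8,v3:inf,v4:12,v5:inf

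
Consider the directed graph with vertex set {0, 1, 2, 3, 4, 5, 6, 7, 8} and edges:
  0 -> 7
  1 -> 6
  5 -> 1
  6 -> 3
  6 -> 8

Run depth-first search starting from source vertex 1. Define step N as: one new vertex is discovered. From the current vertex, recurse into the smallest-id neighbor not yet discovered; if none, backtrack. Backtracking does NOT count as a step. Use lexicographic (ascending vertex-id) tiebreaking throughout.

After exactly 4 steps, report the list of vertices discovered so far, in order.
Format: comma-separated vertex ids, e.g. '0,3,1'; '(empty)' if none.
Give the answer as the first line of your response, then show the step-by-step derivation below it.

1,6,3,8

step 1: discover 1; path=1; order=1
step 2: discover 6; path=1>6; order=1,6
step 3: discover 3; path=1>6>3; order=1,6,3
step 4: discover 8; path=1>6>8; order=1,6,3,8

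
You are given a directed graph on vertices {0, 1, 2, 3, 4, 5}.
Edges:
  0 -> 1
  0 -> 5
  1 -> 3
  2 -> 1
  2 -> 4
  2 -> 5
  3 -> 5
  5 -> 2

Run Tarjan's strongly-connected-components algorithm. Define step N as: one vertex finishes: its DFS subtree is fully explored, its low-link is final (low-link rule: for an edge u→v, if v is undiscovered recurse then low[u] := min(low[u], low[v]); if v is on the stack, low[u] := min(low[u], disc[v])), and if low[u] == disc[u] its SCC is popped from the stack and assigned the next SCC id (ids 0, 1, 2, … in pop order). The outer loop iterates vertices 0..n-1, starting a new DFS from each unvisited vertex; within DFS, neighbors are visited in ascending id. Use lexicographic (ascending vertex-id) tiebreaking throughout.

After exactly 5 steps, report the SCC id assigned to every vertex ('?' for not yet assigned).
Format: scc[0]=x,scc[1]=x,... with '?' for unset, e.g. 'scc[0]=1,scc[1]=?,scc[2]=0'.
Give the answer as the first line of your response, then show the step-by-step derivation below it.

scc[0]=?,scc[1]=1,scc[2]=1,scc[3]=1,scc[4]=0,scc[5]=1

step 1: low=(low[0]=0,low[1]=1,low[2]=1,low[3]=2,low[4]=5,low[5]=3); scc=(scc[0]=?,scc[1]=?,scc[2]=?,scc[3]=?,scc[4]=0,scc[5]=?)
step 2: low=(low[0]=0,low[1]=1,low[2]=1,low[3]=2,low[4]=5,low[5]=3); scc=(scc[0]=?,scc[1]=?,scc[2]=?,scc[3]=?,scc[4]=0,scc[5]=?)
step 3: low=(low[0]=0,low[1]=1,low[2]=1,low[3]=2,low[4]=5,low[5]=1); scc=(scc[0]=?,scc[1]=?,scc[2]=?,scc[3]=?,scc[4]=0,scc[5]=?)
step 4: low=(low[0]=0,low[1]=1,low[2]=1,low[3]=1,low[4]=5,low[5]=1); scc=(scc[0]=?,scc[1]=?,scc[2]=?,scc[3]=?,scc[4]=0,scc[5]=?)
step 5: low=(low[0]=0,low[1]=1,low[2]=1,low[3]=1,low[4]=5,low[5]=1); scc=(scc[0]=?,scc[1]=1,scc[2]=1,scc[3]=1,scc[4]=0,scc[5]=1)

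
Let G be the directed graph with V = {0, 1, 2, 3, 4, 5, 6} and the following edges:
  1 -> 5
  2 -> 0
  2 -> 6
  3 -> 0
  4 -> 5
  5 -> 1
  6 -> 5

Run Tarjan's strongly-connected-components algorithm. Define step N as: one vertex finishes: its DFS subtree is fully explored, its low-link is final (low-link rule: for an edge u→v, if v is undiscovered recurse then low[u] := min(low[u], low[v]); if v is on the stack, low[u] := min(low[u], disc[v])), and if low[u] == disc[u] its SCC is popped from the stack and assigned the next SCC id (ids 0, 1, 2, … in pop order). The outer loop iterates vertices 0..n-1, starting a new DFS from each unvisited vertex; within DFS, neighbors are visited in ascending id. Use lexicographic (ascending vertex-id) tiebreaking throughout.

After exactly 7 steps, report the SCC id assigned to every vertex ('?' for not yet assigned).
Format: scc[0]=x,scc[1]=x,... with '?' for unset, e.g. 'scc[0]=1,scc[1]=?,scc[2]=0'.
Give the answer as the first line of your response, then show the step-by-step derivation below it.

scc[0]=0,scc[1]=1,scc[2]=3,scc[3]=4,scc[4]=5,scc[5]=1,scc[6]=2

step 1: low=(low[0]=0,low[1]=?,low[2]=?,low[3]=?,low[4]=?,low[5]=?,low[6]=?); scc=(scc[0]=0,scc[1]=?,scc[2]=?,scc[3]=?,scc[4]=?,scc[5]=?,scc[6]=?)
step 2: low=(low[0]=0,low[1]=1,low[2]=?,low[3]=?,low[4]=?,low[5]=1,low[6]=?); scc=(scc[0]=0,scc[1]=?,scc[2]=?,scc[3]=?,scc[4]=?,scc[5]=?,scc[6]=?)
step 3: low=(low[0]=0,low[1]=1,low[2]=?,low[3]=?,low[4]=?,low[5]=1,low[6]=?); scc=(scc[0]=0,scc[1]=1,scc[2]=?,scc[3]=?,scc[4]=?,scc[5]=1,scc[6]=?)
step 4: low=(low[0]=0,low[1]=1,low[2]=3,low[3]=?,low[4]=?,low[5]=1,low[6]=4); scc=(scc[0]=0,scc[1]=1,scc[2]=?,scc[3]=?,scc[4]=?,scc[5]=1,scc[6]=2)
step 5: low=(low[0]=0,low[1]=1,low[2]=3,low[3]=?,low[4]=?,low[5]=1,low[6]=4); scc=(scc[0]=0,scc[1]=1,scc[2]=3,scc[3]=?,scc[4]=?,scc[5]=1,scc[6]=2)
step 6: low=(low[0]=0,low[1]=1,low[2]=3,low[3]=5,low[4]=?,low[5]=1,low[6]=4); scc=(scc[0]=0,scc[1]=1,scc[2]=3,scc[3]=4,scc[4]=?,scc[5]=1,scc[6]=2)
step 7: low=(low[0]=0,low[1]=1,low[2]=3,low[3]=5,low[4]=6,low[5]=1,low[6]=4); scc=(scc[0]=0,scc[1]=1,scc[2]=3,scc[3]=4,scc[4]=5,scc[5]=1,scc[6]=2)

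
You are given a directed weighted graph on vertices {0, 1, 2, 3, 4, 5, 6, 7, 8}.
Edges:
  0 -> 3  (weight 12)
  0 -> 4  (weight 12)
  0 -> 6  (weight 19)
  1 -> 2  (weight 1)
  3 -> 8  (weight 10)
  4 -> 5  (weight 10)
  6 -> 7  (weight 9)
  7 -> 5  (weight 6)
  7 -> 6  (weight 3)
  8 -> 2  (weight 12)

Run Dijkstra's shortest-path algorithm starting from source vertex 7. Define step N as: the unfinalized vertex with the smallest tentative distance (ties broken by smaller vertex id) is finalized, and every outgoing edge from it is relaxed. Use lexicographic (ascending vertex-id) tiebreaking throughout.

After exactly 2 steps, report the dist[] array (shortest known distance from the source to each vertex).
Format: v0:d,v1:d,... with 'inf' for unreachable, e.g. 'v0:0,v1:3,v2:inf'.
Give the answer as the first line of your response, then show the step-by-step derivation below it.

v0:inf,v1:inf,v2:inf,v3:inf,v4:inf,v5:6,v6:3,v7:0,v8:inf

step 1: dist = v0:inf,v1:inf,v2:inf,v3:inf,v4:inf,v5:6,v6:3,v7:0,v8:inf
step 2: dist = v0:inf,v1:inf,v2:inf,v3:inf,v4:inf,v5:6,v6:3,v7:0,v8:inf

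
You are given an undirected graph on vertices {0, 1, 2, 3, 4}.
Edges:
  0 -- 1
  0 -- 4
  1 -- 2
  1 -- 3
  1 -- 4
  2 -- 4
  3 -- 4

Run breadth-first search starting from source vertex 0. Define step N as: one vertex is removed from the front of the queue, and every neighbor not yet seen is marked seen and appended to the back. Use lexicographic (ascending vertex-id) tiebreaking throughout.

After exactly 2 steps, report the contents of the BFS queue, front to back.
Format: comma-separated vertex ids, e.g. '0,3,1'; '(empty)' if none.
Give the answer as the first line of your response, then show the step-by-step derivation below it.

4,2,3

step 1: dequeue 0; queue=[1,4]; order=0
step 2: dequeue 1; queue=[4,2,3]; order=0,1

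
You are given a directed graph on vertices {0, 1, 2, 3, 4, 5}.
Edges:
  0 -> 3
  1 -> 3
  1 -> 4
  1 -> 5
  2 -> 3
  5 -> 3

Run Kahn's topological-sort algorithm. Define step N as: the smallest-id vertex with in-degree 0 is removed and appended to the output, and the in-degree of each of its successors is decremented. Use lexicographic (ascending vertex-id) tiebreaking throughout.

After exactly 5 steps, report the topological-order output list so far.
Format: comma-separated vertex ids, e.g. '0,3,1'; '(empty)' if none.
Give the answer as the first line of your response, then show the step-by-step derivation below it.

0,1,2,4,5

step 1: output 0; order=[0]; indeg=(0,0,0,3,1,1)
step 2: output 1; order=[0,1]; indeg=(0,0,0,2,0,0)
step 3: output 2; order=[0,1,2]; indeg=(0,0,0,1,0,0)
step 4: output 4; order=[0,1,2,4]; indeg=(0,0,0,1,0,0)
step 5: output 5; order=[0,1,2,4,5]; indeg=(0,0,0,0,0,0)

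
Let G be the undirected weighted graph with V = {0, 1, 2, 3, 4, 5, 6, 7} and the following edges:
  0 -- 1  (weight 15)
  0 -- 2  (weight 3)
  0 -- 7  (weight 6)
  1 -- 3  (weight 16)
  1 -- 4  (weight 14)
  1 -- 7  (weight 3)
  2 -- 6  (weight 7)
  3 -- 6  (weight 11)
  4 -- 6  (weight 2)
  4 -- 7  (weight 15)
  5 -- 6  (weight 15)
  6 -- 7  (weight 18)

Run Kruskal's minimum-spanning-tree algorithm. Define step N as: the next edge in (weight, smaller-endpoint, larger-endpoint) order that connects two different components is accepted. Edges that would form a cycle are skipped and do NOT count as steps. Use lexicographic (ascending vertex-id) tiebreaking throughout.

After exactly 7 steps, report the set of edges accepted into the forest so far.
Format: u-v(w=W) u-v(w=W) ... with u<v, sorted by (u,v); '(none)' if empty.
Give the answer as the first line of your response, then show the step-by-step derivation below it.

0-2(w=3) 0-7(w=6) 1-7(w=3) 2-6(w=7) 3-6(w=11) 4-6(w=2) 5-6(w=15)

step 1: add edge 4-6 (w=2); MST = {4-6(w=2)}
step 2: add edge 0-2 (w=3); MST = {0-2(w=3) 4-6(w=2)}
step 3: add edge 1-7 (w=3); MST = {0-2(w=3) 1-7(w=3) 4-6(w=2)}
step 4: add edge 0-7 (w=6); MST = {0-2(w=3) 0-7(w=6) 1-7(w=3) 4-6(w=2)}
step 5: add edge 2-6 (w=7); MST = {0-2(w=3) 0-7(w=6) 1-7(w=3) 2-6(w=7) 4-6(w=2)}
step 6: add edge 3-6 (w=11); MST = {0-2(w=3) 0-7(w=6) 1-7(w=3) 2-6(w=7) 3-6(w=11) 4-6(w=2)}
step 7: add edge 5-6 (w=15); MST = {0-2(w=3) 0-7(w=6) 1-7(w=3) 2-6(w=7) 3-6(w=11) 4-6(w=2) 5-6(w=15)}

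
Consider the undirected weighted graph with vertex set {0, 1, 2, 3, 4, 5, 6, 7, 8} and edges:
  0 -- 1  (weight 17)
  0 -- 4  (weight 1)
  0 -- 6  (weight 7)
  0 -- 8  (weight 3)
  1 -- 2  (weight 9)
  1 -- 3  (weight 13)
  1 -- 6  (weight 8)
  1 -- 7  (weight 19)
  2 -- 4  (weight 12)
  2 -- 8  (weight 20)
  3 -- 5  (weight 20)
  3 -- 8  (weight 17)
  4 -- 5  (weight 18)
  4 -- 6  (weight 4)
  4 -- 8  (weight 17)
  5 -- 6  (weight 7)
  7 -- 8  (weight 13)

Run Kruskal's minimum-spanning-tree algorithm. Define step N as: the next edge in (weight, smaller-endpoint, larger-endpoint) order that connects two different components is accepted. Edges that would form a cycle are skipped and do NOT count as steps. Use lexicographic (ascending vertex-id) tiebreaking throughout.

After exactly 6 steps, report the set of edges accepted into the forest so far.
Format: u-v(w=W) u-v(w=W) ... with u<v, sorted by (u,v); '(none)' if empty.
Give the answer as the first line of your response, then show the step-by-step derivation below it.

0-4(w=1) 0-8(w=3) 1-2(w=9) 1-6(w=8) 4-6(w=4) 5-6(w=7)

step 1: add edge 0-4 (w=1); MST = {0-4(w=1)}
step 2: add edge 0-8 (w=3); MST = {0-4(w=1) 0-8(w=3)}
step 3: add edge 4-6 (w=4); MST = {0-4(w=1) 0-8(w=3) 4-6(w=4)}
step 4: add edge 5-6 (w=7); MST = {0-4(w=1) 0-8(w=3) 4-6(w=4) 5-6(w=7)}
step 5: add edge 1-6 (w=8); MST = {0-4(w=1) 0-8(w=3) 1-6(w=8) 4-6(w=4) 5-6(w=7)}
step 6: add edge 1-2 (w=9); MST = {0-4(w=1) 0-8(w=3) 1-2(w=9) 1-6(w=8) 4-6(w=4) 5-6(w=7)}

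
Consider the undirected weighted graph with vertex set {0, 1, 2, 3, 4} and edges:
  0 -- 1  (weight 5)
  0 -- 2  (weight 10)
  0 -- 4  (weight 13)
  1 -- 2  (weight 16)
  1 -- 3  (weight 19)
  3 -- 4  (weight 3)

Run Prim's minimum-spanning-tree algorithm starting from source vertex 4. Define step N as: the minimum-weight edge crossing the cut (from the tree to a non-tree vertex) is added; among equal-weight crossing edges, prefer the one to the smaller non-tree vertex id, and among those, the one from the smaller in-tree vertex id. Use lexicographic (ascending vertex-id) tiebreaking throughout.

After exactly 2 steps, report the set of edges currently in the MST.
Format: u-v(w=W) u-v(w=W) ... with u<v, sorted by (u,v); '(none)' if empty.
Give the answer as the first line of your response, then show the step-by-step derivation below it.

0-4(w=13) 3-4(w=3)

step 1: add edge 3-4 (w=3); MST = {3-4(w=3)}
step 2: add edge 0-4 (w=13); MST = {0-4(w=13) 3-4(w=3)}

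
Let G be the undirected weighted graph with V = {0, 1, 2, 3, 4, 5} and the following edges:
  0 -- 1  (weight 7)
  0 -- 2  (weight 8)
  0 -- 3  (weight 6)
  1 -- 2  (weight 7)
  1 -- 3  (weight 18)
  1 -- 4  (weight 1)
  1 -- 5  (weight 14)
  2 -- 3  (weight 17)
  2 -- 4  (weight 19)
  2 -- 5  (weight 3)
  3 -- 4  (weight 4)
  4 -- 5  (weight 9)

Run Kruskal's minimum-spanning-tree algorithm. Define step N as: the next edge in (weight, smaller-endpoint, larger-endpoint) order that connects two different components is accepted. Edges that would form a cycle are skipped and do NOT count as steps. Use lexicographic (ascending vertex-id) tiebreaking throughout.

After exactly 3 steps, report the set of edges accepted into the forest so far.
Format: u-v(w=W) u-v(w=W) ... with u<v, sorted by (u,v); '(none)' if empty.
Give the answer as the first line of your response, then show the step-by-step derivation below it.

1-4(w=1) 2-5(w=3) 3-4(w=4)

step 1: add edge 1-4 (w=1); MST = {1-4(w=1)}
step 2: add edge 2-5 (w=3); MST = {1-4(w=1) 2-5(w=3)}
step 3: add edge 3-4 (w=4); MST = {1-4(w=1) 2-5(w=3) 3-4(w=4)}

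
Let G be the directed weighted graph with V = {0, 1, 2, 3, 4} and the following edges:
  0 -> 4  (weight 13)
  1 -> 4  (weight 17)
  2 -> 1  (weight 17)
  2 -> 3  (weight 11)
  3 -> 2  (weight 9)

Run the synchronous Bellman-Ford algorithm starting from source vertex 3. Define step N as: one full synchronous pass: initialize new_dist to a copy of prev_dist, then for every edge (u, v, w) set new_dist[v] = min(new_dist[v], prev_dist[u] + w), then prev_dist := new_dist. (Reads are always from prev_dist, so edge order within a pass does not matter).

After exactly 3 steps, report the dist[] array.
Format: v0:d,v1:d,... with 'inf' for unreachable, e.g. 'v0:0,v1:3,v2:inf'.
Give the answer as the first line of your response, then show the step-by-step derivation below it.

v0:inf,v1:26,v2:9,v3:0,v4:43

step 1: dist = v0:inf,v1:inf,v2:9,v3:0,v4:inf
step 2: dist = v0:inf,v1:26,v2:9,v3:0,v4:inf
step 3: dist = v0:inf,v1:26,v2:9,v3:0,v4:43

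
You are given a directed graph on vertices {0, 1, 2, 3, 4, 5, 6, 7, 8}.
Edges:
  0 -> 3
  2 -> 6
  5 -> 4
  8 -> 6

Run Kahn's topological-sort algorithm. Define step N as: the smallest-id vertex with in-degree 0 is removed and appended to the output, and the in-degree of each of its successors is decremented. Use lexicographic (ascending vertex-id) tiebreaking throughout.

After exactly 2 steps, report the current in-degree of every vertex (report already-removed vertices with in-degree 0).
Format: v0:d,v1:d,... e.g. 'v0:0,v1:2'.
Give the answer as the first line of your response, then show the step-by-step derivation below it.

v0:0,v1:0,v2:0,v3:0,v4:1,v5:0,v6:2,v7:0,v8:0

step 1: output 0; order=[0]; indeg=(0,0,0,0,1,0,2,0,0)
step 2: output 1; order=[0,1]; indeg=(0,0,0,0,1,0,2,0,0)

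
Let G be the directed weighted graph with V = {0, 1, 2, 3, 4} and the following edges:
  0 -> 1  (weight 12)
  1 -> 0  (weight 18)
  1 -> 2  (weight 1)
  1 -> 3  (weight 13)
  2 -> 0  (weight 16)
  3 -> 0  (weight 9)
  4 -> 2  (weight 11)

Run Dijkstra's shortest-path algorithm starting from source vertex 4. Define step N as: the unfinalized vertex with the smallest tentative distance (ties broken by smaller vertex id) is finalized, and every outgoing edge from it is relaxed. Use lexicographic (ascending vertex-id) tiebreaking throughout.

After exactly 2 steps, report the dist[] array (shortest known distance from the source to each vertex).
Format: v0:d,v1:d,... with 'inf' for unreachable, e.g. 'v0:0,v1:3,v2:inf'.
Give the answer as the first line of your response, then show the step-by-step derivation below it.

v0:27,v1:inf,v2:11,v3:inf,v4:0

step 1: dist = v0:inf,v1:inf,v2:11,v3:inf,v4:0
step 2: dist = v0:27,v1:inf,v2:11,v3:inf,v4:0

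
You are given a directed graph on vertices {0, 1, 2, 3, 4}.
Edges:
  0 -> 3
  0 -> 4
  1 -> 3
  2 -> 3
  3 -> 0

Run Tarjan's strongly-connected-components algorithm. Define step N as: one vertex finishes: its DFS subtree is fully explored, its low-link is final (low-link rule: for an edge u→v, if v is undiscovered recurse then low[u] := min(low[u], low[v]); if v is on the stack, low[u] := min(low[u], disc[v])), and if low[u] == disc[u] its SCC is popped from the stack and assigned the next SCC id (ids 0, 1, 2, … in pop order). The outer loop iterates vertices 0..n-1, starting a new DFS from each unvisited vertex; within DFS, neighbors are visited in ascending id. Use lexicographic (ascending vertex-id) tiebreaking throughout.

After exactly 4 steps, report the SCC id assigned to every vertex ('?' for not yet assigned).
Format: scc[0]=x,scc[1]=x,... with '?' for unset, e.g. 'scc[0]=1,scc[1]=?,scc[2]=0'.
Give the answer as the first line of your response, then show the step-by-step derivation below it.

scc[0]=1,scc[1]=2,scc[2]=?,scc[3]=1,scc[4]=0

step 1: low=(low[0]=0,low[1]=?,low[2]=?,low[3]=0,low[4]=?); scc=(scc[0]=?,scc[1]=?,scc[2]=?,scc[3]=?,scc[4]=?)
step 2: low=(low[0]=0,low[1]=?,low[2]=?,low[3]=0,low[4]=2); scc=(scc[0]=?,scc[1]=?,scc[2]=?,scc[3]=?,scc[4]=0)
step 3: low=(low[0]=0,low[1]=?,low[2]=?,low[3]=0,low[4]=2); scc=(scc[0]=1,scc[1]=?,scc[2]=?,scc[3]=1,scc[4]=0)
step 4: low=(low[0]=0,low[1]=3,low[2]=?,low[3]=0,low[4]=2); scc=(scc[0]=1,scc[1]=2,scc[2]=?,scc[3]=1,scc[4]=0)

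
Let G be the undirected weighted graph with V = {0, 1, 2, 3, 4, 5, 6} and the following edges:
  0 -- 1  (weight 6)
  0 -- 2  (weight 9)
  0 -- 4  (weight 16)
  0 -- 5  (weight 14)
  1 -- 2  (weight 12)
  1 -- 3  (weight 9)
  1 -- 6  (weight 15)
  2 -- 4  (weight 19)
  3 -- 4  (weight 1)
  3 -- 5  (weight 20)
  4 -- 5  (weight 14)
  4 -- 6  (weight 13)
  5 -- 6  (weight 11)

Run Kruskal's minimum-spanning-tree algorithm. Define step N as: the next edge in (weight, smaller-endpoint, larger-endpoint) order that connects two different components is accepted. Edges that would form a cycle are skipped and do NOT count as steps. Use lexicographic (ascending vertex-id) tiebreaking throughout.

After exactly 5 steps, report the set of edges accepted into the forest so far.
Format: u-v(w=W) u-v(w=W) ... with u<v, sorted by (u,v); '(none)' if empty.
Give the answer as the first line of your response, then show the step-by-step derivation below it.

0-1(w=6) 0-2(w=9) 1-3(w=9) 3-4(w=1) 5-6(w=11)

step 1: add edge 3-4 (w=1); MST = {3-4(w=1)}
step 2: add edge 0-1 (w=6); MST = {0-1(w=6) 3-4(w=1)}
step 3: add edge 0-2 (w=9); MST = {0-1(w=6) 0-2(w=9) 3-4(w=1)}
step 4: add edge 1-3 (w=9); MST = {0-1(w=6) 0-2(w=9) 1-3(w=9) 3-4(w=1)}
step 5: add edge 5-6 (w=11); MST = {0-1(w=6) 0-2(w=9) 1-3(w=9) 3-4(w=1) 5-6(w=11)}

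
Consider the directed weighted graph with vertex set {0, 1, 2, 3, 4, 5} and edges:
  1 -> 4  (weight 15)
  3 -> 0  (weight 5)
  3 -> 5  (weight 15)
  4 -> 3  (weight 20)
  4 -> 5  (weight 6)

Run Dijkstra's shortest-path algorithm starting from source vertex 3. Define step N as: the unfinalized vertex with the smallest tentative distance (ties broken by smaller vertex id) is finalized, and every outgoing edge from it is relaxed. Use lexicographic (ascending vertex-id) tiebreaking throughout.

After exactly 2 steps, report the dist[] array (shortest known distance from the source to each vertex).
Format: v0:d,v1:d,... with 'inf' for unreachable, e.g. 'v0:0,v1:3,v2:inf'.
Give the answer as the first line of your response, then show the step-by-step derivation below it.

v0:5,v1:inf,v2:inf,v3:0,v4:inf,v5:15

step 1: dist = v0:5,v1:inf,v2:inf,v3:0,v4:inf,v5:15
step 2: dist = v0:5,v1:inf,v2:inf,v3:0,v4:inf,v5:15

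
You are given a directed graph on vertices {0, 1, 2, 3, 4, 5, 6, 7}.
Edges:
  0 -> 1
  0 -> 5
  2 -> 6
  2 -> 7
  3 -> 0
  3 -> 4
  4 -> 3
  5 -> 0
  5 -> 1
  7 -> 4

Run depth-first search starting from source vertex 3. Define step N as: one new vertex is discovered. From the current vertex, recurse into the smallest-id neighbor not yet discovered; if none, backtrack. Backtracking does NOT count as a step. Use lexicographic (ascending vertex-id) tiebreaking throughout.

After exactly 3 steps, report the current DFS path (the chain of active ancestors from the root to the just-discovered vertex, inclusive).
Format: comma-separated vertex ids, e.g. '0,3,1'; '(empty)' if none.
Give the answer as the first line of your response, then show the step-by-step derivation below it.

3,0,1

step 1: discover 3; path=3; order=3
step 2: discover 0; path=3>0; order=3,0
step 3: discover 1; path=3>0>1; order=3,0,1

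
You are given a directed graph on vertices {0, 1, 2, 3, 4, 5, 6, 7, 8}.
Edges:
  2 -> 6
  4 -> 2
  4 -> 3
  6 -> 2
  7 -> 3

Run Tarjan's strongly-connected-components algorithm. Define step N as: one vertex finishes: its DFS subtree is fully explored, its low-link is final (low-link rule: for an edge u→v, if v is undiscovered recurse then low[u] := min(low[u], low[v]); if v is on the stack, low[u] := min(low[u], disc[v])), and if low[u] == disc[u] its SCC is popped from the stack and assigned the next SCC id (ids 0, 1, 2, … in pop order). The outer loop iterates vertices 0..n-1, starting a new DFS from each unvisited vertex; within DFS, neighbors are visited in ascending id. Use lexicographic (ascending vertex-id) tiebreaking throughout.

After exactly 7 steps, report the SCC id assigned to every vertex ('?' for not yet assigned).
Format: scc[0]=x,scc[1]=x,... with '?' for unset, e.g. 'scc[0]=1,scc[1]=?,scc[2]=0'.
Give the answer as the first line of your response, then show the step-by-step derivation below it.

scc[0]=0,scc[1]=1,scc[2]=2,scc[3]=3,scc[4]=4,scc[5]=5,scc[6]=2,scc[7]=?,scc[8]=?

step 1: low=(low[0]=0,low[1]=?,low[2]=?,low[3]=?,low[4]=?,low[5]=?,low[6]=?,low[7]=?,low[8]=?); scc=(scc[0]=0,scc[1]=?,scc[2]=?,scc[3]=?,scc[4]=?,scc[5]=?,scc[6]=?,scc[7]=?,scc[8]=?)
step 2: low=(low[0]=0,low[1]=1,low[2]=?,low[3]=?,low[4]=?,low[5]=?,low[6]=?,low[7]=?,low[8]=?); scc=(scc[0]=0,scc[1]=1,scc[2]=?,scc[3]=?,scc[4]=?,scc[5]=?,scc[6]=?,scc[7]=?,scc[8]=?)
step 3: low=(low[0]=0,low[1]=1,low[2]=2,low[3]=?,low[4]=?,low[5]=?,low[6]=2,low[7]=?,low[8]=?); scc=(scc[0]=0,scc[1]=1,scc[2]=?,scc[3]=?,scc[4]=?,scc[5]=?,scc[6]=?,scc[7]=?,scc[8]=?)
step 4: low=(low[0]=0,low[1]=1,low[2]=2,low[3]=?,low[4]=?,low[5]=?,low[6]=2,low[7]=?,low[8]=?); scc=(scc[0]=0,scc[1]=1,scc[2]=2,scc[3]=?,scc[4]=?,scc[5]=?,scc[6]=2,scc[7]=?,scc[8]=?)
step 5: low=(low[0]=0,low[1]=1,low[2]=2,low[3]=4,low[4]=?,low[5]=?,low[6]=2,low[7]=?,low[8]=?); scc=(scc[0]=0,scc[1]=1,scc[2]=2,scc[3]=3,scc[4]=?,scc[5]=?,scc[6]=2,scc[7]=?,scc[8]=?)
step 6: low=(low[0]=0,low[1]=1,low[2]=2,low[3]=4,low[4]=5,low[5]=?,low[6]=2,low[7]=?,low[8]=?); scc=(scc[0]=0,scc[1]=1,scc[2]=2,scc[3]=3,scc[4]=4,scc[5]=?,scc[6]=2,scc[7]=?,scc[8]=?)
step 7: low=(low[0]=0,low[1]=1,low[2]=2,low[3]=4,low[4]=5,low[5]=6,low[6]=2,low[7]=?,low[8]=?); scc=(scc[0]=0,scc[1]=1,scc[2]=2,scc[3]=3,scc[4]=4,scc[5]=5,scc[6]=2,scc[7]=?,scc[8]=?)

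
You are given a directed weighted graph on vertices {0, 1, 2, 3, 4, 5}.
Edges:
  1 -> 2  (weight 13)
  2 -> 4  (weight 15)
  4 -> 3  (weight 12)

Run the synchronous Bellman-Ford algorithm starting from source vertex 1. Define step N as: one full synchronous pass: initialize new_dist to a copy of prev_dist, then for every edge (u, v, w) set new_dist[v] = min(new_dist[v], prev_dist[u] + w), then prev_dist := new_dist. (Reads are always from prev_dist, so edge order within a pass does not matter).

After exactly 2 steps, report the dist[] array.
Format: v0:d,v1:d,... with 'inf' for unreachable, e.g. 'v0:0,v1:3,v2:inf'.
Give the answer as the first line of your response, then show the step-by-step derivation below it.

v0:inf,v1:0,v2:13,v3:inf,v4:28,v5:inf

step 1: dist = v0:inf,v1:0,v2:13,v3:inf,v4:inf,v5:inf
step 2: dist = v0:inf,v1:0,v2:13,v3:inf,v4:28,v5:inf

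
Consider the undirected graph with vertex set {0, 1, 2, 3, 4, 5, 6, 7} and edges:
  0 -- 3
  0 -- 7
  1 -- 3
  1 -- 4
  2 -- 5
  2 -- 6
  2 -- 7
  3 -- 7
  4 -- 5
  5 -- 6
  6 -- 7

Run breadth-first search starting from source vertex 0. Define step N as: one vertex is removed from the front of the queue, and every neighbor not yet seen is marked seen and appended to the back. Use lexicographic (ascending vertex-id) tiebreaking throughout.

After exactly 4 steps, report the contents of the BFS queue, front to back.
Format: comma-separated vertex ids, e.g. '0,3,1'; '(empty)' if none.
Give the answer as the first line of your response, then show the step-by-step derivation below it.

2,6,4

step 1: dequeue 0; queue=[3,7]; order=0
step 2: dequeue 3; queue=[7,1]; order=0,3
step 3: dequeue 7; queue=[1,2,6]; order=0,3,7
step 4: dequeue 1; queue=[2,6,4]; order=0,3,7,1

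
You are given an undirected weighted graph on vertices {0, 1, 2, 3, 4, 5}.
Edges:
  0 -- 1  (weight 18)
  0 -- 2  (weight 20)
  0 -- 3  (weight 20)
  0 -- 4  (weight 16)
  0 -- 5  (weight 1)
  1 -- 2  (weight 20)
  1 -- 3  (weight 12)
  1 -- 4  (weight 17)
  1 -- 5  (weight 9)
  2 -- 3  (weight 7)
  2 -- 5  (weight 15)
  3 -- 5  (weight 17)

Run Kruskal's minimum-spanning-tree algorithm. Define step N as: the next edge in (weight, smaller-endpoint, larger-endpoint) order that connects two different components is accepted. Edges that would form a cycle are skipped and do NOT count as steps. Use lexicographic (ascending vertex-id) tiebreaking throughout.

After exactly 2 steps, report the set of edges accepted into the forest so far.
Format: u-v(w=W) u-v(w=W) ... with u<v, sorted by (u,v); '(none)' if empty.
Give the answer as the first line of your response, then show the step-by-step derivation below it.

0-5(w=1) 2-3(w=7)

step 1: add edge 0-5 (w=1); MST = {0-5(w=1)}
step 2: add edge 2-3 (w=7); MST = {0-5(w=1) 2-3(w=7)}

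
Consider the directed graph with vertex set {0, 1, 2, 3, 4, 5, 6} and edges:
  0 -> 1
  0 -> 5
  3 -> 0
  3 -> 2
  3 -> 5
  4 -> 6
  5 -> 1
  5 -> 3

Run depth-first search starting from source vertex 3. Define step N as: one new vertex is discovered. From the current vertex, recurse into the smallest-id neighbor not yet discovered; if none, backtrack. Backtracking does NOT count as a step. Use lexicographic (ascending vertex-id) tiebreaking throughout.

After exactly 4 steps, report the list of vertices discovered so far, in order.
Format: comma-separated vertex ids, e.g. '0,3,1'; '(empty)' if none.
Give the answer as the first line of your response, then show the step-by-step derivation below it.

3,0,1,5

step 1: discover 3; path=3; order=3
step 2: discover 0; path=3>0; order=3,0
step 3: discover 1; path=3>0>1; order=3,0,1
step 4: discover 5; path=3>0>5; order=3,0,1,5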